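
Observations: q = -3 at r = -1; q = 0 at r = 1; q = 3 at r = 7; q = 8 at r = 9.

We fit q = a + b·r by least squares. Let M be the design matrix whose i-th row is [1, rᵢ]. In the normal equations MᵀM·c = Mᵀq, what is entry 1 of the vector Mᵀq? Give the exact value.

Entry 1 ↔ basis 1, so (Mᵀq)_{1} = Σᵢ qᵢ = (1)·(-3) + (1)·(0) + (1)·(3) + (1)·(8) = 8.

8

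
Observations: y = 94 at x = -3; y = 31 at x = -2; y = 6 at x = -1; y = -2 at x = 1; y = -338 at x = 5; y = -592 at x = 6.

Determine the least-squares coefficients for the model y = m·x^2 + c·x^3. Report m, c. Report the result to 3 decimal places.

m = 1.488, c = -2.992

Setting ∂/∂m … = 0 gives: 2020·m + 10626·c = -28788;  10626·m + 63076·c = -172916.
(Σx^2·x^2 = 2020, Σx^2·x^3 = 10626, Σx^3·x^3 = 63076, Σx^2·y = -28788, Σx^3·y = -172916.)
Eliminating c: 63076·(row 1) − 10626·(row 2) gives 14501644·m = 63076·(-28788) − 10626·(-172916) = 21573528, so m = 5393382/3625411.
Then c = ((-172916) − 10626·(5393382/3625411))/63076 = -10847258/3625411.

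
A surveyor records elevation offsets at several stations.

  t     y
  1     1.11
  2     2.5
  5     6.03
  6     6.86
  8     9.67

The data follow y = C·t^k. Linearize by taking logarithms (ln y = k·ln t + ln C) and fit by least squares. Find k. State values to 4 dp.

With ln yᵢ as the transformed response and ln tᵢ as the regressor:
XᵀX = [[10.6052, 6.1738]; [6.1738, 5]], rhs = [11.6956, 7.0121]ᵀ  (here Σln t = 6.1738, Σ(ln t)² = 10.6052, Σln y = 7.0121, Σln t·ln y = 11.6956).
Slope k = (n·Σln t·ln y − Σln t·Σln y)/(n·Σ(ln t)² − (Σln t)²) = (5·11.6956 − 6.1738·7.0121)/14.9105 = 1.01852; ln C = (Σln y − k·Σln t)/n = 0.14481.

k = 1.0185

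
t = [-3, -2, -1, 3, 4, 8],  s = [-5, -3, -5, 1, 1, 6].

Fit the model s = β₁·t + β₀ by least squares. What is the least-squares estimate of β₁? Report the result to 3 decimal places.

β₁ = 0.989

The normal equations are: 103·β₁ + 9·β₀ = 81;  9·β₁ + 6·β₀ = -5.
Eliminating β₀: 6·(row 1) − 9·(row 2) gives 537·β₁ = 6·81 − 9·(-5) = 531, so β₁ = 177/179.
Then β₀ = ((-5) − 9·(177/179))/6 = -1244/537.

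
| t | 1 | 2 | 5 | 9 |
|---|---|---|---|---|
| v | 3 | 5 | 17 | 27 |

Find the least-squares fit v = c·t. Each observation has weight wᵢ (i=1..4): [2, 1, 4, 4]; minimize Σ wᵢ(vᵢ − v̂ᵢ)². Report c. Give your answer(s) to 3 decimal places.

Forming XᵀWX = [[430]] and XᵀWv = [1328]ᵀ gives XᵀWX·[c]ᵀ = XᵀWv.
Hence c = 1328 / 430 ≈ 3.08837.

c = 3.088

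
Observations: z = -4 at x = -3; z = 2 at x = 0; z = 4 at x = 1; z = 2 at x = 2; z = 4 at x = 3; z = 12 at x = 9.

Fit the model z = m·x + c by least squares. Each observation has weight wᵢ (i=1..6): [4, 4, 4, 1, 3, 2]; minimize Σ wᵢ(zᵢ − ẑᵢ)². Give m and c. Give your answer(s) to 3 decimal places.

Sums needed: Σwᵢ·x·x = 233, Σwᵢ·x = 21, Σwᵢ·1 = 18.
Moment sums: Σwᵢ·x·z = 320, Σwᵢ·z = 46.
AᵀWA·[m, c]ᵀ = AᵀWz becomes [[233, 21]; [21, 18]]·[m, c]ᵀ = [320, 46]ᵀ.
Eliminating c: 18·(row 1) − 21·(row 2) gives 3753·m = 18·320 − 21·46 = 4794, so m = 1598/1251.
Then c = (46 − 21·(1598/1251))/18 = 3998/3753.

m = 1.277, c = 1.065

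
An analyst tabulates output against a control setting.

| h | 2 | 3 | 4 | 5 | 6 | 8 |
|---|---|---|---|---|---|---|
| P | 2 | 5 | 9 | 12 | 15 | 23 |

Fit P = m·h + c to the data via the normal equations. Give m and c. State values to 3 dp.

Sums needed: Σh·h = 154, Σh = 28, Σ1 = 6.
Moment sums: Σh·P = 389, ΣP = 66.
So XᵀX·[m, c]ᵀ = XᵀP: [[154, 28]; [28, 6]]·[m, c]ᵀ = [389, 66]ᵀ.
Eliminating c: 6·(row 1) − 28·(row 2) gives 140·m = 6·389 − 28·66 = 486, so m = 243/70.
Then c = (66 − 28·(243/70))/6 = -26/5.

m = 3.471, c = -5.200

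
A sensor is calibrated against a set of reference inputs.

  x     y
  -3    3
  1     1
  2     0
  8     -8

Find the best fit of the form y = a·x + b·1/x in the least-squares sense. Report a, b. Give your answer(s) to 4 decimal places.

a = -1.0409, b = 2.2980

Normal-equation sums: Σx·x = 78, Σx·1/x = 4, Σ1/x·1/x = 793/576.
Right-hand side: Σx·y = -72, Σ1/x·y = -1.
Δ = 78·(793/576) − 4² = 8773/96.
a = ((-72)·(793/576) − 4·(-1))/(8773/96) = -9132/8773; b = (78·(-1) − 4·(-72))/(8773/96) = 20160/8773.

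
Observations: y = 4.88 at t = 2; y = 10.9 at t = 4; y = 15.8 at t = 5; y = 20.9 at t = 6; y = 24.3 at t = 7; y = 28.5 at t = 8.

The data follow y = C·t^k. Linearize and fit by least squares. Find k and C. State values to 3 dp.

Taking logs, ln y = k·ln t + ln C, so regress ln y on ln t.
Σln t = 9.5060, Σ(ln t)² = 16.3136, Σln y = 16.3140, Σln t·ln y = 27.4731.
Normal system: [[16.3136, 9.5060]; [9.5060, 6]]·[k, ln C]ᵀ = [27.4731, 16.3140]ᵀ.
Δ = 16.3136·6 − (9.5060)² = 7.5177; k = (27.4731·6 − 9.5060·16.3140)/7.5177 = 1.29795, ln C = (16.3136·16.3140 − 9.5060·27.4731)/7.5177 = 0.66262, so C = exp(0.66262) = 1.93988.

k = 1.298, C = 1.940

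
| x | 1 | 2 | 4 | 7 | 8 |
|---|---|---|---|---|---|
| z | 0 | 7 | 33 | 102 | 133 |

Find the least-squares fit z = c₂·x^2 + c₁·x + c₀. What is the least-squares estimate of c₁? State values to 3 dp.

c₁ = 1.000

Entries of AᵀA: Σx^2·x^2 = 6770, Σx^2·x = 928, Σx^2 = 134, Σx·x = 134, Σx = 22, Σ1 = 5.
Right-hand side: Σx^2·z = 14066, Σx·z = 1924, Σz = 275.
AᵀA·[c₂, c₁, c₀]ᵀ = Aᵀz becomes [[6770, 928, 134]; [928, 134, 22]; [134, 22, 5]]·[c₂, c₁, c₀]ᵀ = [14066, 1924, 275]ᵀ.
Solving the 3×3 system (Gaussian elimination) gives c₂ = 2, c₁ = 1, c₀ = -3.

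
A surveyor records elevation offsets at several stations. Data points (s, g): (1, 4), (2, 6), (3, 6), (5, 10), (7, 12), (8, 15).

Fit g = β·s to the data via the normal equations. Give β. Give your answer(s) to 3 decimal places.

β = 1.895

XᵀX·[β]ᵀ = Xᵀg reads: 152·β = 288.
(Σs·s = 152, Σs·g = 288.)
β = 288/152 = 1.89474.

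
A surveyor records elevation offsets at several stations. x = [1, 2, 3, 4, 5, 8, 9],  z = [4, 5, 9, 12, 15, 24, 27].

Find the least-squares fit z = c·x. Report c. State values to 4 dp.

Compute the Gram sums: Σx·x = 200.
And Σx·z = 599.
c = 599/200 = 2.995.

c = 2.9950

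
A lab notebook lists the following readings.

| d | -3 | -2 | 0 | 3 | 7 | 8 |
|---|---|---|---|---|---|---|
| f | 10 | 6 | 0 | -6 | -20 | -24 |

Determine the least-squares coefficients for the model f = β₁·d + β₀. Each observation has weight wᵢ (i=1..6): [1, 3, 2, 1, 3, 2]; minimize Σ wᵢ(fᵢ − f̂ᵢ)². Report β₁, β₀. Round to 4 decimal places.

β₁ = -2.9604, β₀ = 0.4809

The normal system AᵀWA·[β₁, β₀]ᵀ = AᵀWf is [[305, 31]; [31, 12]]·[β₁, β₀]ᵀ = [-888, -86]ᵀ.
Determinant 305·12 − 31² = 2699.
β₁ = ((-888)·12 − 31·(-86))/2699 = -7990/2699; β₀ = (305·(-86) − 31·(-888))/2699 = 1298/2699.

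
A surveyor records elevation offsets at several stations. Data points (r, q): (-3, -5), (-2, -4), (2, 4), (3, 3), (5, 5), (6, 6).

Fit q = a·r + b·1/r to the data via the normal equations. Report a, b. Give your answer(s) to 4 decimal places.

a = 0.8491, b = 4.5218

Forming AᵀA = [[87, 6]; [6, 79/100]] and Aᵀq = [101, 26/3]ᵀ gives AᵀA·[a, b]ᵀ = Aᵀq.
det = 87·(79/100) − 6² = 3273/100.
a = (101·(79/100) − 6·(26/3))/(3273/100) = 2779/3273; b = (87·(26/3) − 6·101)/(3273/100) = 14800/3273.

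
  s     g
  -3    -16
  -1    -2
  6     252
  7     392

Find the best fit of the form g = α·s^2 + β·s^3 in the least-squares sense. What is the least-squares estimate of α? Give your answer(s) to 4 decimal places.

Compute the Gram sums: Σs^2·s^2 = 3779, Σs^2·s^3 = 24339, Σs^3·s^3 = 165035.
For Xᵀg: Σs^2·g = 28134, Σs^3·g = 189322.
Determinant 3779·165035 − 24339² = 31280344.
α = (28134·165035 − 24339·189322)/31280344 = 8796633/7820086; β = (3779·189322 − 24339·28134)/31280344 = 7673603/7820086.

α = 1.1249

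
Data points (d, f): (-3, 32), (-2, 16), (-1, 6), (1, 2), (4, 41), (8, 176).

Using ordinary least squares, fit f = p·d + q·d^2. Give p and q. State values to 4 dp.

The normal equations are: 95·p + 541·q = 1440;  541·p + 4451·q = 12280.
(Σd·d = 95, Σd·d^2 = 541, Σd^2·d^2 = 4451, Σd·f = 1440, Σd^2·f = 12280.)
det = 95·4451 − 541² = 130164.
p = (1440·4451 − 541·12280)/130164 = -58510/32541; q = (95·12280 − 541·1440)/130164 = 96890/32541.

p = -1.7980, q = 2.9775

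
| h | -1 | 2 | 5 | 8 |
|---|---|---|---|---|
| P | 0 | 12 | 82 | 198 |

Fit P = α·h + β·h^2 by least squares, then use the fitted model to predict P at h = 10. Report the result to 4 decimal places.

From the data, Σh·h = 94, Σh·h^2 = 644, Σh^2·h^2 = 4738.
Right-hand side: Σh·P = 2018, Σh^2·P = 14770.
det = 94·4738 − 644² = 30636.
α = (2018·4738 − 644·14770)/30636 = 179/111; β = (94·14770 − 644·2018)/30636 = 7399/2553.
At h = 10: P̂ = (179/111)·(10) + (7399/2553)·(100) = 21110/69.

P̂ = 305.9420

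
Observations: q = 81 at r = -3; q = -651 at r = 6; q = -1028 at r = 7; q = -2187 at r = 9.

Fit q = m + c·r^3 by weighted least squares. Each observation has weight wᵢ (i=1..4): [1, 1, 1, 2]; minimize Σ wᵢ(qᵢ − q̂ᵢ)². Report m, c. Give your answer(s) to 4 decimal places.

With design matrix A, AᵀWA = [[5, 1990]; [1990, 1227916]] and AᵀWq = [-5972, -3684053]ᵀ.
Eliminating c: 1227916·(row 1) − 1990·(row 2) gives 2179480·m = 1227916·(-5972) − 1990·(-3684053) = -1848882, so m = -924441/1089740.
Then c = ((-3684053) − 1990·(-924441/1089740))/1227916 = -1307197/435896.

m = -0.8483, c = -2.9989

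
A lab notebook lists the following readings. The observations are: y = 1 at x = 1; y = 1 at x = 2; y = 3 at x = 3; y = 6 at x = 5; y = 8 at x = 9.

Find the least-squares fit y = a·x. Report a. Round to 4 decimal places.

Sums needed: Σx·x = 120.
And Σx·y = 114.
AᵀA·[a]ᵀ = Aᵀy becomes [[120]]·[a]ᵀ = [114]ᵀ.
Hence a = 114 / 120 ≈ 0.95.

a = 0.9500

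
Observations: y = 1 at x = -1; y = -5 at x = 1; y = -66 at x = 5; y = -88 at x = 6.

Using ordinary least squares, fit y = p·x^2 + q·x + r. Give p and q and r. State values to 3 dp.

From the data, Σx^2·x^2 = 1923, Σx^2·x = 341, Σx^2 = 63, Σx·x = 63, Σx = 11, Σ1 = 4.
And Σx^2·y = -4822, Σx·y = -864, Σy = -158.
Row-reducing yields p = -8747/4684, q = -16625/4684, r = -767/2342.

p = -1.867, q = -3.549, r = -0.327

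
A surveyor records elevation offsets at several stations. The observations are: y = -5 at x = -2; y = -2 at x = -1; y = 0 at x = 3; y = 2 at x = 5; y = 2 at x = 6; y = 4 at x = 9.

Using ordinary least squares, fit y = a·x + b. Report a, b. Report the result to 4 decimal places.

AᵀA·[a, b]ᵀ = Aᵀy reads: 156·a + 20·b = 70;  20·a + 6·b = 1.
Eliminating b: 6·(row 1) − 20·(row 2) gives 536·a = 6·70 − 20·1 = 400, so a = 50/67.
Then b = (1 − 20·(50/67))/6 = -311/134.

a = 0.7463, b = -2.3209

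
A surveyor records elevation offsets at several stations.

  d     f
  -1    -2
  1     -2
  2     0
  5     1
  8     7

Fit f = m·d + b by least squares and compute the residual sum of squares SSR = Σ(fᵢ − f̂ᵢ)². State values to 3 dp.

Setting ∂/∂m … = 0 gives: 95·m + 15·b = 61;  15·m + 5·b = 4.
(Σd·d = 95, Σd = 15, Σ1 = 5, Σd·f = 61, Σf = 4.)
Determinant 95·5 − 15² = 250.
m = (61·5 − 15·4)/250 = 49/50; b = (95·4 − 15·61)/250 = -107/50.
Residuals: 28/25, -21/25, 9/50, -44/25, 13/10; SSR = 339/50.

SSR = 6.780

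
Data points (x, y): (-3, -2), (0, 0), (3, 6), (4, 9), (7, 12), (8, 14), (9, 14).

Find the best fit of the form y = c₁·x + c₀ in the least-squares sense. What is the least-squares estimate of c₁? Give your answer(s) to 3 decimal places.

c₁ = 1.466

With design matrix A, AᵀA = [[228, 28]; [28, 7]] and Aᵀy = [382, 53]ᵀ.
Determinant 228·7 − 28² = 812.
c₁ = (382·7 − 28·53)/812 = 85/58; c₀ = (228·53 − 28·382)/812 = 347/203.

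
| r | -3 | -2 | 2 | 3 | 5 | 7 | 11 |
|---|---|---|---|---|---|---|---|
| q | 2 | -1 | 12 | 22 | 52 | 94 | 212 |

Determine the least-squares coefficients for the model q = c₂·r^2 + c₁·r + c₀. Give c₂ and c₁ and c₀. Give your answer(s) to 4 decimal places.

Entries of XᵀX: Σr^2·r^2 = 17861, Σr^2·r = 1799, Σr^2 = 221, Σr·r = 221, Σr = 23, Σ1 = 7.
For Xᵀq: Σr^2·q = 31818, Σr·q = 3336, Σq = 393.
XᵀX·[c₂, c₁, c₀]ᵀ = Xᵀq becomes [[17861, 1799, 221]; [1799, 221, 23]; [221, 23, 7]]·[c₂, c₁, c₀]ᵀ = [31818, 3336, 393]ᵀ.
Inverting the 3×3 Gram matrix, [c₂, c₁, c₀]ᵀ = [367001/251872, 833857/251872, -46437/62968]ᵀ.

c₂ = 1.4571, c₁ = 3.3106, c₀ = -0.7375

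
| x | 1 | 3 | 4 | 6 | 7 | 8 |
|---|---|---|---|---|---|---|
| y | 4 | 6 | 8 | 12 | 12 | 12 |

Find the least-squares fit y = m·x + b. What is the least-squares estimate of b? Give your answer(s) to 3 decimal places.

b = 2.756

Compute the Gram sums: Σx·x = 175, Σx = 29, Σ1 = 6.
Right-hand side: Σx·y = 306, Σy = 54.
AᵀA·[m, b]ᵀ = Aᵀy becomes [[175, 29]; [29, 6]]·[m, b]ᵀ = [306, 54]ᵀ.
Eliminating b: 6·(row 1) − 29·(row 2) gives 209·m = 6·306 − 29·54 = 270, so m = 270/209.
Then b = (54 − 29·(270/209))/6 = 576/209.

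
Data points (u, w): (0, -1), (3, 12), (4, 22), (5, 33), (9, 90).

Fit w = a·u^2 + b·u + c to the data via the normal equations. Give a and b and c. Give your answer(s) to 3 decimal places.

MᵀM·[a, b, c]ᵀ = Mᵀw reads: 7523·a + 945·b + 131·c = 8575;  945·a + 131·b + 21·c = 1099;  131·a + 21·b + 5·c = 156.
(Σu^2·u^2 = 7523, Σu^2·u = 945, Σu^2 = 131, Σu·u = 131, Σu = 21, Σ1 = 5, Σu^2·w = 8575, Σu·w = 1099, Σw = 156.)
Inverting the 3×3 Gram matrix, [a, b, c]ᵀ = [10541/12012, 1301/572, -367/273]ᵀ.

a = 0.878, b = 2.274, c = -1.344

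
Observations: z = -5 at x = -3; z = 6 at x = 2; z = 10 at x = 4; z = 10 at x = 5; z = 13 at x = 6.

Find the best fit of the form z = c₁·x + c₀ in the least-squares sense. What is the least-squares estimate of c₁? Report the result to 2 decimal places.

The normal equations are: 90·c₁ + 14·c₀ = 195;  14·c₁ + 5·c₀ = 34.
Δ = 90·5 − 14² = 254.
c₁ = (195·5 − 14·34)/254 = 499/254; c₀ = (90·34 − 14·195)/254 = 165/127.

c₁ = 1.96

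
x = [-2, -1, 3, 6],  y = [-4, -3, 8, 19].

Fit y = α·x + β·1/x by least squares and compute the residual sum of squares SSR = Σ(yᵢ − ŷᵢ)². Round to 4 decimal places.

With design matrix A, AᵀA = [[50, 4]; [4, 25/18]] and Aᵀy = [149, 65/6]ᵀ.
Determinant 50·(25/18) − 4² = 481/9.
α = (149·(25/18) − 4·(65/6))/(481/9) = 2945/962; β = (50·(65/6) − 4·149)/(481/9) = -489/481.
Residuals: 1553/962, -919/962, -813/962, 771/962; SSR = 2345/481.

SSR = 4.8753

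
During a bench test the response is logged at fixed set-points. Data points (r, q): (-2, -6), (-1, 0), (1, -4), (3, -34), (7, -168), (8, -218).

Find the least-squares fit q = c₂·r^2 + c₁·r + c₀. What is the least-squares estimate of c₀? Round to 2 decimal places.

AᵀA·[c₂, c₁, c₀]ᵀ = Aᵀq reads: 6596·c₂ + 874·c₁ + 128·c₀ = -22518;  874·c₂ + 128·c₁ + 16·c₀ = -3014;  128·c₂ + 16·c₁ + 6·c₀ = -430.
(Σr^2·r^2 = 6596, Σr^2·r = 874, Σr^2 = 128, Σr·r = 128, Σr = 16, Σ1 = 6, Σr^2·q = -22518, Σr·q = -3014, Σq = -430.)
Inverting the 3×3 Gram matrix, [c₂, c₁, c₀]ᵀ = [-108059/34581, -82205/34581, 15389/11527]ᵀ.

c₀ = 1.34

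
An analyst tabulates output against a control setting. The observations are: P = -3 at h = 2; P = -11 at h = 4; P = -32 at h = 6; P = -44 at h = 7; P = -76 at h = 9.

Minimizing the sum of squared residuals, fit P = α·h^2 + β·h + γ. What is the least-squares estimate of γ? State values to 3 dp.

Normal-equation sums: Σh^2·h^2 = 10530, Σh^2·h = 1360, Σh^2 = 186, Σh·h = 186, Σh = 28, Σ1 = 5.
And Σh^2·P = -9652, Σh·P = -1234, ΣP = -166.
So MᵀM·[α, β, γ]ᵀ = MᵀP: [[10530, 1360, 186]; [1360, 186, 28]; [186, 28, 5]]·[α, β, γ]ᵀ = [-9652, -1234, -166]ᵀ.
Row-reducing yields α = -5752/5071, β = 9857/5071, γ = -9582/5071.

γ = -1.890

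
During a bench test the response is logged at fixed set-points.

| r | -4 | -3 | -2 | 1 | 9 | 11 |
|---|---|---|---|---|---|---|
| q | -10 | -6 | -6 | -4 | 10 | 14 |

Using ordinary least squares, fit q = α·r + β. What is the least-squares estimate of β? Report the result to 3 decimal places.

Entries of AᵀA: Σr·r = 232, Σr = 12, Σ1 = 6.
For Aᵀq: Σr·q = 310, Σq = -2.
Normal equations: [[232, 12]; [12, 6]]·[α, β]ᵀ = [310, -2]ᵀ.
Δ = 232·6 − 12² = 1248.
α = (310·6 − 12·(-2))/1248 = 157/104; β = (232·(-2) − 12·310)/1248 = -523/156.

β = -3.353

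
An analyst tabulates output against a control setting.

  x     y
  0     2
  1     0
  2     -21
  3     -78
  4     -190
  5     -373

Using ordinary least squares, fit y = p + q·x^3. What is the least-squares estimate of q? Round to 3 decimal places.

q = -3.006

The normal equations are: 6·p + 225·q = -660;  225·p + 20515·q = -61059.
Eliminating q: 20515·(row 1) − 225·(row 2) gives 72465·p = 20515·(-660) − 225·(-61059) = 198375, so p = 13225/4831.
Then q = ((-61059) − 225·(13225/4831))/20515 = -72618/24155.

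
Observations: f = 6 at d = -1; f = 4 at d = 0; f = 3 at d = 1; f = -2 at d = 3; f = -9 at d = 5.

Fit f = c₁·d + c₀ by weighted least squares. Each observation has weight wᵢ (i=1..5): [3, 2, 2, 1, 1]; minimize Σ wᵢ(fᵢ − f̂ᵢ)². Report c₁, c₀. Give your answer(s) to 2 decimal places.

Sums needed: Σwᵢ·d·d = 39, Σwᵢ·d = 7, Σwᵢ·1 = 9.
Moment sums: Σwᵢ·d·f = -63, Σwᵢ·f = 21.
AᵀWA·[c₁, c₀]ᵀ = AᵀWf becomes [[39, 7]; [7, 9]]·[c₁, c₀]ᵀ = [-63, 21]ᵀ.
Determinant 39·9 − 7² = 302.
c₁ = ((-63)·9 − 7·21)/302 = -357/151; c₀ = (39·21 − 7·(-63))/302 = 630/151.

c₁ = -2.36, c₀ = 4.17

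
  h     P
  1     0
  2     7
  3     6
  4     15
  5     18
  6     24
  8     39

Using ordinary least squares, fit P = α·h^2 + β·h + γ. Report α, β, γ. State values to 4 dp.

α = 0.3352, β = 2.3590, γ = -1.6240

Sums needed: Σh^2·h^2 = 6371, Σh^2·h = 953, Σh^2 = 155, Σh·h = 155, Σh = 29, Σ1 = 7.
For XᵀP: Σh^2·P = 4132, Σh·P = 638, ΣP = 109.
So XᵀX·[α, β, γ]ᵀ = XᵀP: [[6371, 953, 155]; [953, 155, 29]; [155, 29, 7]]·[α, β, γ]ᵀ = [4132, 638, 109]ᵀ.
Row-reducing yields α = 3407/10164, β = 23977/10164, γ = -393/242.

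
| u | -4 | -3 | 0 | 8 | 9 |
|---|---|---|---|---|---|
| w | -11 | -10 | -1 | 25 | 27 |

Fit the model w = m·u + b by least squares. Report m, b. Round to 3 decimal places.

From the data, Σu·u = 170, Σu = 10, Σ1 = 5.
Right-hand side: Σu·w = 517, Σw = 30.
Normal equations: [[170, 10]; [10, 5]]·[m, b]ᵀ = [517, 30]ᵀ.
Δ = 170·5 − 10² = 750.
m = (517·5 − 10·30)/750 = 457/150; b = (170·30 − 10·517)/750 = -7/75.

m = 3.047, b = -0.093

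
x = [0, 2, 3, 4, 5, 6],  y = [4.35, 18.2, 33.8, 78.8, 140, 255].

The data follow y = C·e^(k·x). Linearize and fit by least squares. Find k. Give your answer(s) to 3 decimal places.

Linearized form: ln y = k·x + ln C. From the 6 transformed points,
Over the data: Σx = 20.0000, Σ(x)² = 90.0000, Σln y = 22.7419, Σx·ln y = 91.7877.
Normal system: [[90.0000, 20.0000]; [20.0000, 6]]·[k, ln C]ᵀ = [91.7877, 22.7419]ᵀ.
Δ = 90.0000·6 − (20.0000)² = 140.0000; k = (91.7877·6 − 20.0000·22.7419)/140.0000 = 0.68492, ln C = (90.0000·22.7419 − 20.0000·91.7877)/140.0000 = 1.50725.

k = 0.685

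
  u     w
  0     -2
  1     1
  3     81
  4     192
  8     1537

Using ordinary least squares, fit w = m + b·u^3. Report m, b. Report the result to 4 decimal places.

m = -1.1432, b = 3.0045

From the data, Σ1 = 5, Σu^3 = 604, Σu^3·u^3 = 266970.
Right-hand side: Σw = 1809, Σu^3·w = 801420.
Eliminating b: 266970·(row 1) − 604·(row 2) gives 970034·m = 266970·1809 − 604·801420 = -1108950, so m = -554475/485017.
Then b = (801420 − 604·(-554475/485017))/266970 = 1457232/485017.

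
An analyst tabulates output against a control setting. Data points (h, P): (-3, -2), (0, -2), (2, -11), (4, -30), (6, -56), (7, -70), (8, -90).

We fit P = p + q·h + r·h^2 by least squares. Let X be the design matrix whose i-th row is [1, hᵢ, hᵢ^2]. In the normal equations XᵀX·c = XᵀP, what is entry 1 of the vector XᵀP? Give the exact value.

Entry 1 ↔ basis 1, so (XᵀP)_{1} = Σᵢ Pᵢ = (1)·(-2) + (1)·(-2) + (1)·(-11) + (1)·(-30) + (1)·(-56) + (1)·(-70) + (1)·(-90) = -261.

-261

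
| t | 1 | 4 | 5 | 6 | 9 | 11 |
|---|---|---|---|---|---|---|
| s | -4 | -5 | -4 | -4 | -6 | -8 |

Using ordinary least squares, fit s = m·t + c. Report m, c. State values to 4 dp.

m = -0.3750, c = -2.9167

Compute the Gram sums: Σt·t = 280, Σt = 36, Σ1 = 6.
Moment sums: Σt·s = -210, Σs = -31.
AᵀA·[m, c]ᵀ = Aᵀs becomes [[280, 36]; [36, 6]]·[m, c]ᵀ = [-210, -31]ᵀ.
det = 280·6 − 36² = 384.
m = ((-210)·6 − 36·(-31))/384 = -3/8; c = (280·(-31) − 36·(-210))/384 = -35/12.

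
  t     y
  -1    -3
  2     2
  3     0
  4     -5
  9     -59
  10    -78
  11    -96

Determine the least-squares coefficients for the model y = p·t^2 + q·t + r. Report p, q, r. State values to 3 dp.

The normal equations are: 31556·p + 3158·q + 332·r = -24270;  3158·p + 332·q + 38·r = -2380;  332·p + 38·q + 7·r = -239.
(Σt^2·t^2 = 31556, Σt^2·t = 3158, Σt^2 = 332, Σt·t = 332, Σt = 38, Σ1 = 7, Σt^2·y = -24270, Σt·y = -2380, Σy = -239.)
Inverting the 3×3 Gram matrix, [p, q, r]ᵀ = [-55441/52341, 10079/3585, 72639/87235]ᵀ.

p = -1.059, q = 2.811, r = 0.833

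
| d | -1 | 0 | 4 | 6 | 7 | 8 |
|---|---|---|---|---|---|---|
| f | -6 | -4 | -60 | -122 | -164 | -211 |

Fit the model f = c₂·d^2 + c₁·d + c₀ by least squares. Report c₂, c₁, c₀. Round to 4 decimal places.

Sums needed: Σd^2·d^2 = 8050, Σd^2·d = 1134, Σd^2 = 166, Σd·d = 166, Σd = 24, Σ1 = 6.
For Mᵀf: Σd^2·f = -26898, Σd·f = -3802, Σf = -567.
So MᵀM·[c₂, c₁, c₀]ᵀ = Mᵀf: [[8050, 1134, 166]; [1134, 166, 24]; [166, 24, 6]]·[c₂, c₁, c₀]ᵀ = [-26898, -3802, -567]ᵀ.
Row-reducing yields c₂ = -19137/6334, c₁ = -51569/31670, c₀ = -69627/15835.

c₂ = -3.0213, c₁ = -1.6283, c₀ = -4.3970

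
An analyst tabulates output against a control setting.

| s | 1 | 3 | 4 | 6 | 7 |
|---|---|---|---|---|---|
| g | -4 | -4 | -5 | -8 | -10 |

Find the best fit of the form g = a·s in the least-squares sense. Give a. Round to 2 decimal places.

AᵀA·[a]ᵀ = Aᵀg reads: 111·a = -154.
a = (-154)/111 = -1.38739.

a = -1.39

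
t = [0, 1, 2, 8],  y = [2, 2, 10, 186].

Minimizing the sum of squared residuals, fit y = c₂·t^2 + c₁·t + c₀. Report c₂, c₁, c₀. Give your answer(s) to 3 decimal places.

c₂ = 3.178, c₁ = -2.397, c₀ = 1.762

Compute the Gram sums: Σt^2·t^2 = 4113, Σt^2·t = 521, Σt^2 = 69, Σt·t = 69, Σt = 11, Σ1 = 4.
For Mᵀy: Σt^2·y = 11946, Σt·y = 1510, Σy = 200.
So MᵀM·[c₂, c₁, c₀]ᵀ = Mᵀy: [[4113, 521, 69]; [521, 69, 11]; [69, 11, 4]]·[c₂, c₁, c₀]ᵀ = [11946, 1510, 200]ᵀ.
Row-reducing yields c₂ = 1122/353, c₁ = -846/353, c₀ = 622/353.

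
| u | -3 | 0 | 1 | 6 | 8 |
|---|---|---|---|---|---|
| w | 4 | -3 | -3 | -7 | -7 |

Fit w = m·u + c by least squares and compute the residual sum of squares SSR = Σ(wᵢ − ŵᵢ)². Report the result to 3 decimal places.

SSR = 12.264

Entries of XᵀX: Σu·u = 110, Σu = 12, Σ1 = 5.
For Xᵀw: Σu·w = -113, Σw = -16.
So XᵀX·[m, c]ᵀ = Xᵀw: [[110, 12]; [12, 5]]·[m, c]ᵀ = [-113, -16]ᵀ.
Eliminating c: 5·(row 1) − 12·(row 2) gives 406·m = 5·(-113) − 12·(-16) = -373, so m = -373/406.
Then c = ((-16) − 12·(-373/406))/5 = -202/203.
Residuals: 909/406, -407/203, -63/58, -100/203, 39/29; SSR = 4979/406.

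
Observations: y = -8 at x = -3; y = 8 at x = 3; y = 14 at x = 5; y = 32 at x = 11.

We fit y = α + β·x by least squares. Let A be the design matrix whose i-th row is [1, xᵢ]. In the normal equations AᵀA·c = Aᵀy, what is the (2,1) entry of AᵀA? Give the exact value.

16

Row 2 ↔ basis x, column 1 ↔ basis 1, so (AᵀA)_{2,1} = Σᵢ x = (-3)·(1) + (3)·(1) + (5)·(1) + (11)·(1) = 16.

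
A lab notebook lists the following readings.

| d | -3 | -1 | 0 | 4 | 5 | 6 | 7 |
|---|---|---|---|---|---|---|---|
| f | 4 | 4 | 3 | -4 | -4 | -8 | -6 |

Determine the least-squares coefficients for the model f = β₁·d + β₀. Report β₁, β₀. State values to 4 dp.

β₁ = -1.2675, β₀ = 1.6879

From the data, Σd·d = 136, Σd = 18, Σ1 = 7.
For Mᵀf: Σd·f = -142, Σf = -11.
det = 136·7 − 18² = 628.
β₁ = ((-142)·7 − 18·(-11))/628 = -199/157; β₀ = (136·(-11) − 18·(-142))/628 = 265/157.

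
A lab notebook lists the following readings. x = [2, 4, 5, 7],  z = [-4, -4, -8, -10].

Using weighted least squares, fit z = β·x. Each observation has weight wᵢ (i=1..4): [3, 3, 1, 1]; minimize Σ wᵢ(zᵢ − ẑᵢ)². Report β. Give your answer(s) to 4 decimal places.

β = -1.3582

The normal system MᵀWM·[β]ᵀ = MᵀWz is [[134]]·[β]ᵀ = [-182]ᵀ.
β = (-182)/134 = -1.35821.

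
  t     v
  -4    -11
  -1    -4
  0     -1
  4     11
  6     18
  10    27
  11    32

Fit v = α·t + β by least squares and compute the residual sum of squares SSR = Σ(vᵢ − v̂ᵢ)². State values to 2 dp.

The normal equations are: 290·α + 26·β = 822;  26·α + 7·β = 72.
Determinant 290·7 − 26² = 1354.
α = (822·7 − 26·72)/1354 = 1941/677; β = (290·72 − 26·822)/1354 = -246/677.
Residuals: 563/677, -521/677, -431/677, -71/677, 786/677, -885/677, 559/677; SSR = 3682/677.

SSR = 5.44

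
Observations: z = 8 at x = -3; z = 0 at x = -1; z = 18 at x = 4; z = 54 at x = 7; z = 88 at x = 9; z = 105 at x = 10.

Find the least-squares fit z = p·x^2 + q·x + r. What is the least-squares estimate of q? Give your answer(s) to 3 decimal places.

q = 0.567

Compute the Gram sums: Σx^2·x^2 = 19300, Σx^2·x = 2108, Σx^2 = 256, Σx·x = 256, Σx = 26, Σ1 = 6.
Moment sums: Σx^2·z = 20634, Σx·z = 2268, Σz = 273.
So MᵀM·[p, q, r]ᵀ = Mᵀz: [[19300, 2108, 256]; [2108, 256, 26]; [256, 26, 6]]·[p, q, r]ᵀ = [20634, 2268, 273]ᵀ.
Inverting the 3×3 Gram matrix, [p, q, r]ᵀ = [25555/25427, 28847/50854, 4080/25427]ᵀ.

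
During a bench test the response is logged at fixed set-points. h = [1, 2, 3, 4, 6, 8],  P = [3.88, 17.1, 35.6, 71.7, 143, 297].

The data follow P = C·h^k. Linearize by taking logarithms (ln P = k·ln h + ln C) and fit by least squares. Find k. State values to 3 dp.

Linearized form: ln P = k·ln h + ln C. From the 6 transformed points,
Sums: Σln h = 7.0493, Σ(ln h)² = 11.1437, Σln P = 22.6963, Σln h·ln P = 32.5475.
Normal system: [[11.1437, 7.0493]; [7.0493, 6]]·[k, ln C]ᵀ = [32.5475, 22.6963]ᵀ.
Solving (det = 17.1702): k = 2.05546, ln C = 1.36781.

k = 2.055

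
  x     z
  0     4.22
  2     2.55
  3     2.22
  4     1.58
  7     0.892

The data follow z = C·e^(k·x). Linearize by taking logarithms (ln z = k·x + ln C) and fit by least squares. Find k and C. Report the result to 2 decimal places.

Let Y = ln z. Fitting Y = k·x + ln C by least squares:
Over the data: Σx = 16.0000, Σ(x)² = 78.0000, Σln z = 3.5166, Σx·ln z = 5.2944.
Normal system: [[78.0000, 16.0000]; [16.0000, 5]]·[k, ln C]ᵀ = [5.2944, 3.5166]ᵀ.
Solving (det = 134.0000): k = -0.22234, ln C = 1.41479, so C = exp(1.41479) = 4.11564.

k = -0.22, C = 4.12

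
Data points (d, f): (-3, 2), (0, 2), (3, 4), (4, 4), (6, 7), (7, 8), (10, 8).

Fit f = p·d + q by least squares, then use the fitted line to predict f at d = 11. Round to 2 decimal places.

f̂ = 9.04

The normal system AᵀA·[p, q]ᵀ = Aᵀf is [[219, 27]; [27, 7]]·[p, q]ᵀ = [200, 35]ᵀ.
Δ = 219·7 − 27² = 804.
p = (200·7 − 27·35)/804 = 455/804; q = (219·35 − 27·200)/804 = 755/268.
At d = 11: f̂ = (455/804)·(11) + (755/268)·(1) = 3635/402.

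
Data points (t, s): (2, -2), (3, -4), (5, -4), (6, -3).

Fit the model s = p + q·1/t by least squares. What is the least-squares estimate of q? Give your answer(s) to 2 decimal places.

Sums needed: Σ1 = 4, Σ1/t = 6/5, Σ1/t·1/t = 193/450.
For Aᵀs: Σs = -13, Σ1/t·s = -109/30.
Eliminating q: (193/450)·(row 1) − (6/5)·(row 2) gives (62/225)·p = (193/450)·(-13) − (6/5)·(-109/30) = -547/450, so p = -547/124.
Then q = ((-109/30) − (6/5)·(-547/124))/(193/450) = 120/31.

q = 3.87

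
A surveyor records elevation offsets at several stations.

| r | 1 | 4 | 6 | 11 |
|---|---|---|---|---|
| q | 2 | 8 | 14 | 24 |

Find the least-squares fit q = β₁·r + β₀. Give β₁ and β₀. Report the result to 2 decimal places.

From the data, Σr·r = 174, Σr = 22, Σ1 = 4.
Moment sums: Σr·q = 382, Σq = 48.
AᵀA·[β₁, β₀]ᵀ = Aᵀq becomes [[174, 22]; [22, 4]]·[β₁, β₀]ᵀ = [382, 48]ᵀ.
Determinant 174·4 − 22² = 212.
β₁ = (382·4 − 22·48)/212 = 118/53; β₀ = (174·48 − 22·382)/212 = -13/53.

β₁ = 2.23, β₀ = -0.25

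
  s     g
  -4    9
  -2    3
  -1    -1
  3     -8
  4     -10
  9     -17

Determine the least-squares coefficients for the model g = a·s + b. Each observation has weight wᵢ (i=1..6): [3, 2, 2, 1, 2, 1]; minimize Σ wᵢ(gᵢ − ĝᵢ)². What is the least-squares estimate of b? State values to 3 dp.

b = -0.896

With design matrix X, XᵀWX = [[180, 2]; [2, 11]] and XᵀWg = [-375, -14]ᵀ.
Eliminating b: 11·(row 1) − 2·(row 2) gives 1976·a = 11·(-375) − 2·(-14) = -4097, so a = -4097/1976.
Then b = ((-14) − 2·(-4097/1976))/11 = -885/988.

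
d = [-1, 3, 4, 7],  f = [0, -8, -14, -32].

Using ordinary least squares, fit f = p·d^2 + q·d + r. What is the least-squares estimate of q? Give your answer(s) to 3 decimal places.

q = -1.291

AᵀA·[p, q, r]ᵀ = Aᵀf reads: 2739·p + 433·q + 75·r = -1864;  433·p + 75·q + 13·r = -304;  75·p + 13·q + 4·r = -54.
Row-reducing yields p = -446/979, q = -1264/979, r = -746/979.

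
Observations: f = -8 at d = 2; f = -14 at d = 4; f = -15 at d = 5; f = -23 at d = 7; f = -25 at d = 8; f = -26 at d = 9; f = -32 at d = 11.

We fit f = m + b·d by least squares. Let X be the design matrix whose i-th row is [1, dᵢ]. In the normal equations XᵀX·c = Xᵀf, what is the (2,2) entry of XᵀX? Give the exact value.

Row 2 ↔ basis d, column 2 ↔ basis d, so (XᵀX)_{2,2} = Σᵢ (d)·(d) = (2)·(2) + (4)·(4) + (5)·(5) + (7)·(7) + (8)·(8) + (9)·(9) + (11)·(11) = 360.

360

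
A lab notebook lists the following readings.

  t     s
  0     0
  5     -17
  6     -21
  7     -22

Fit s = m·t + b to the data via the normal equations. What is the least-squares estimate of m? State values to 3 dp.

With design matrix M, MᵀM = [[110, 18]; [18, 4]] and Mᵀs = [-365, -60]ᵀ.
det = 110·4 − 18² = 116.
m = ((-365)·4 − 18·(-60))/116 = -95/29; b = (110·(-60) − 18·(-365))/116 = -15/58.

m = -3.276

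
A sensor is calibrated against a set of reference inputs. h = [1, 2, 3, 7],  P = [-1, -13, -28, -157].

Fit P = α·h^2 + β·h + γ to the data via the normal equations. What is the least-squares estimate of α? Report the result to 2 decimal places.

Forming XᵀX = [[2499, 379, 63]; [379, 63, 13]; [63, 13, 4]] and XᵀP = [-7998, -1210, -199]ᵀ gives XᵀX·[α, β, γ]ᵀ = XᵀP.
Solving the 3×3 system (Gaussian elimination) gives α = -5553/1804, β = -57/44, γ = 2653/902.

α = -3.08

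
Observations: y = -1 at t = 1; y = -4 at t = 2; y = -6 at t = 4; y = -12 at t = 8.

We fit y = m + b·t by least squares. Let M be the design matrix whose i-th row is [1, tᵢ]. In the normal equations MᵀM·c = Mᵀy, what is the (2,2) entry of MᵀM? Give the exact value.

85

Row 2 ↔ basis t, column 2 ↔ basis t, so (MᵀM)_{2,2} = Σᵢ (t)·(t) = (1)·(1) + (2)·(2) + (4)·(4) + (8)·(8) = 85.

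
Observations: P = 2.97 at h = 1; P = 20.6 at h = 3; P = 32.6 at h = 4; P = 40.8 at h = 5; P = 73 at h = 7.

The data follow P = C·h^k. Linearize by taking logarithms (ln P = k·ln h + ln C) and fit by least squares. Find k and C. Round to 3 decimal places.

k = 1.643, C = 3.109

With ln Pᵢ as the transformed response and ln hᵢ as the regressor:
Σln h = 6.0403, Σ(ln h)² = 9.5056, Σln P = 15.5973, Σln h·ln P = 22.4716.
Equations: 9.5056·k + 6.0403·ln C = 22.4716;  6.0403·k + 5·ln C = 15.5973.
Slope k = (n·Σln h·ln P − Σln h·Σln P)/(n·Σ(ln h)² − (Σln h)²) = (5·22.4716 − 6.0403·15.5973)/11.0434 = 1.64320; ln C = (Σln P − k·Σln h)/n = 1.13439, so C = exp(1.13439) = 3.10929.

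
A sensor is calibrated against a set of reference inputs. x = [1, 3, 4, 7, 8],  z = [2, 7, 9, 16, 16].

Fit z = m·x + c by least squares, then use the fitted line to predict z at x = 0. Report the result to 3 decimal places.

ẑ = 0.440

Normal-equation sums: Σx·x = 139, Σx = 23, Σ1 = 5.
And Σx·z = 299, Σz = 50.
det = 139·5 − 23² = 166.
m = (299·5 − 23·50)/166 = 345/166; c = (139·50 − 23·299)/166 = 73/166.
At x = 0: ẑ = (345/166)·(0) + (73/166)·(1) = 73/166.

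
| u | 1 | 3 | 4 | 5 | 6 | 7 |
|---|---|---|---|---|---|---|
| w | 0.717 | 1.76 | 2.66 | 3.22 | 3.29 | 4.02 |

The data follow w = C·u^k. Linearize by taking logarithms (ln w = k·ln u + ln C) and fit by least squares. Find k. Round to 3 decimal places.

Taking logs, ln w = k·ln u + ln C, so regress ln w on ln u.
Σln u = 7.8320, Σ(ln u)² = 12.7160, Σln w = 4.9625, Σln u·ln w = 8.7004.
Equations: 12.7160·k + 7.8320·ln C = 8.7004;  7.8320·k + 6·ln C = 4.9625.
Solving (det = 14.9557): k = 0.89172, ln C = -0.33691.

k = 0.892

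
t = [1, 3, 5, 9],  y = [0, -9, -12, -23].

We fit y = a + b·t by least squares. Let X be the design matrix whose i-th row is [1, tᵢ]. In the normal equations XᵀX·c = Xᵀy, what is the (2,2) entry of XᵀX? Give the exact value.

116

Row 2 ↔ basis t, column 2 ↔ basis t, so (XᵀX)_{2,2} = Σᵢ (t)·(t) = (1)·(1) + (3)·(3) + (5)·(5) + (9)·(9) = 116.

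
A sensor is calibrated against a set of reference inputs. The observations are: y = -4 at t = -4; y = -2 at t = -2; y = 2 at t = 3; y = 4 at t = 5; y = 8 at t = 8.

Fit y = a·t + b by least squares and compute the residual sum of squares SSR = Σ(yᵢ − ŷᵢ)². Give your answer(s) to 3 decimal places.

Sums needed: Σt·t = 118, Σt = 10, Σ1 = 5.
Moment sums: Σt·y = 110, Σy = 8.
Normal equations: [[118, 10]; [10, 5]]·[a, b]ᵀ = [110, 8]ᵀ.
Δ = 118·5 − 10² = 490.
a = (110·5 − 10·8)/490 = 47/49; b = (118·8 − 10·110)/490 = -78/245.
Residuals: 38/245, 58/245, -137/245, -117/245, 158/245; SSR = 254/245.

SSR = 1.037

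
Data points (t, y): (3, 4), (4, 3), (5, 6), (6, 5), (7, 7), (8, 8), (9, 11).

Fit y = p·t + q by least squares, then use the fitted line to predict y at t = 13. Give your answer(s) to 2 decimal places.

ŷ = 14.29

Entries of MᵀM: Σt·t = 280, Σt = 42, Σ1 = 7.
For Mᵀy: Σt·y = 296, Σy = 44.
MᵀM·[p, q]ᵀ = Mᵀy becomes [[280, 42]; [42, 7]]·[p, q]ᵀ = [296, 44]ᵀ.
Eliminating q: 7·(row 1) − 42·(row 2) gives 196·p = 7·296 − 42·44 = 224, so p = 8/7.
Then q = (44 − 42·(8/7))/7 = -4/7.
At t = 13: ŷ = (8/7)·(13) + (-4/7)·(1) = 100/7.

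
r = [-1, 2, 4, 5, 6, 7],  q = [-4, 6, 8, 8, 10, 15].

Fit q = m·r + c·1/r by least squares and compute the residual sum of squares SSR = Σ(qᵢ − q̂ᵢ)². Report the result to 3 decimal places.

Sums needed: Σr·r = 131, Σr·1/r = 6, Σ1/r·1/r = 247081/176400.
Moment sums: Σr·q = 253, Σ1/r·q = 1513/105.
Eliminating c: (247081/176400)·(row 1) − 6·(row 2) gives (26017211/176400)·m = (247081/176400)·253 − 6·(1513/105) = 47260453/176400, so m = 47260453/26017211.
Then c = ((1513/105) − 6·(47260453/26017211))/(247081/176400) = 65205840/26017211.
Residuals: 8397449/26017211, 28979440/26017211, 2794416/26017211, -41205745/26017211, -34258248/26017211, 50119874/26017211; SSR = 242211842/26017211.

SSR = 9.310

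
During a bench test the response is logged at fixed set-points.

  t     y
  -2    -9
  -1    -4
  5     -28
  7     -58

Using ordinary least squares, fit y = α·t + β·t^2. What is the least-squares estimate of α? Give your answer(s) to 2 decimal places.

α = 1.67

Sums needed: Σt·t = 79, Σt·t^2 = 459, Σt^2·t^2 = 3043.
Right-hand side: Σt·y = -524, Σt^2·y = -3582.
So XᵀX·[α, β]ᵀ = Xᵀy: [[79, 459]; [459, 3043]]·[α, β]ᵀ = [-524, -3582]ᵀ.
Eliminating β: 3043·(row 1) − 459·(row 2) gives 29716·α = 3043·(-524) − 459·(-3582) = 49606, so α = 1459/874.
Then β = ((-3582) − 459·(1459/874))/3043 = -21231/14858.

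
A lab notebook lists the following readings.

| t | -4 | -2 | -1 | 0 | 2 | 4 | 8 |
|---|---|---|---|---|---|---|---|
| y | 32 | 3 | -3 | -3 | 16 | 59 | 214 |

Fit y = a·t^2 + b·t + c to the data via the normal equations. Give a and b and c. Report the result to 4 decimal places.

Entries of AᵀA: Σt^2·t^2 = 4641, Σt^2·t = 511, Σt^2 = 105, Σt·t = 105, Σt = 7, Σ1 = 7.
Right-hand side: Σt^2·y = 15225, Σt·y = 1849, Σy = 318.
AᵀA·[a, b, c]ᵀ = Aᵀy becomes [[4641, 511, 105]; [511, 105, 7]; [105, 7, 7]]·[a, b, c]ᵀ = [15225, 1849, 318]ᵀ.
Inverting the 3×3 Gram matrix, [a, b, c]ᵀ = [14393/4844, 16047/4844, -849/346]ᵀ.

a = 2.9713, b = 3.3128, c = -2.4538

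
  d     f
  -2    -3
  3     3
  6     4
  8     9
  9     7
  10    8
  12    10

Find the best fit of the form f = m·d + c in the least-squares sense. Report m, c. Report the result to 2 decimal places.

From the data, Σd·d = 438, Σd = 46, Σ1 = 7.
For Xᵀf: Σd·f = 374, Σf = 38.
So XᵀX·[m, c]ᵀ = Xᵀf: [[438, 46]; [46, 7]]·[m, c]ᵀ = [374, 38]ᵀ.
Determinant 438·7 − 46² = 950.
m = (374·7 − 46·38)/950 = 87/95; c = (438·38 − 46·374)/950 = -56/95.

m = 0.92, c = -0.59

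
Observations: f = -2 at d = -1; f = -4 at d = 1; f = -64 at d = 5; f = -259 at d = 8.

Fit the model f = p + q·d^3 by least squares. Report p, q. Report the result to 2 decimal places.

Setting ∂/∂p … = 0 gives: 4·p + 637·q = -329;  637·p + 277771·q = -140610.
det = 4·277771 − 637² = 705315.
p = ((-329)·277771 − 637·(-140610))/705315 = -139853/54255; q = (4·(-140610) − 637·(-329))/705315 = -352867/705315.

p = -2.58, q = -0.50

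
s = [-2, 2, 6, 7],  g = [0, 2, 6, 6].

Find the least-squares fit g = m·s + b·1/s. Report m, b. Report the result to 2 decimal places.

The normal system AᵀA·[m, b]ᵀ = Aᵀg is [[93, 4]; [4, 967/1764]]·[m, b]ᵀ = [82, 20/7]ᵀ.
Δ = 93·(967/1764) − 4² = 20569/588.
m = (82·(967/1764) − 4·(20/7))/(20569/588) = 59134/61707; b = (93·(20/7) − 4·82)/(20569/588) = -36624/20569.

m = 0.96, b = -1.78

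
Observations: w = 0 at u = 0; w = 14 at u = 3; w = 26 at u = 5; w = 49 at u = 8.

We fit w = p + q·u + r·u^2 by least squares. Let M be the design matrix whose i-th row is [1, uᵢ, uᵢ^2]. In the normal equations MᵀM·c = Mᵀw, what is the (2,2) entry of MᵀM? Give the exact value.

98

Row 2 ↔ basis u, column 2 ↔ basis u, so (MᵀM)_{2,2} = Σᵢ (u)·(u) = (0)·(0) + (3)·(3) + (5)·(5) + (8)·(8) = 98.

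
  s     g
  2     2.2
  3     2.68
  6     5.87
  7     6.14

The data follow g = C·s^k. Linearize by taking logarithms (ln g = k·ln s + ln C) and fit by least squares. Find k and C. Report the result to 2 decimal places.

Taking logs, ln g = k·ln s + ln C, so regress ln g on ln s.
Σln s = 5.5294, Σ(ln s)² = 8.6844, Σln g = 5.3590, Σln s·ln g = 8.3322.
Equations: 8.6844·k + 5.5294·ln C = 8.3322;  5.5294·k + 4·ln C = 5.3590.
Slope k = (n·Σln s·ln g − Σln s·Σln g)/(n·Σ(ln s)² − (Σln s)²) = (4·8.3322 − 5.5294·5.3590)/4.1629 = 0.88803; ln C = (Σln g − k·Σln s)/n = 0.11216, so C = exp(0.11216) = 1.11869.

k = 0.89, C = 1.12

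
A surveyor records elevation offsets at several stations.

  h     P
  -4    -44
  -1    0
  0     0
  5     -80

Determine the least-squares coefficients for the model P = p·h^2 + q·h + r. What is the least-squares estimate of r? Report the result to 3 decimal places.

The normal equations are: 882·p + 60·q + 42·r = -2704;  60·p + 42·q + 0·r = -224;  42·p + 0·q + 4·r = -124.
(Σh^2·h^2 = 882, Σh^2·h = 60, Σh^2 = 42, Σh·h = 42, Σh = 0, Σ1 = 4, Σh^2·P = -2704, Σh·P = -224, ΣP = -124.)
Inverting the 3×3 Gram matrix, [p, q, r]ᵀ = [-7574/2487, -2444/2487, 810/829]ᵀ.

r = 0.977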